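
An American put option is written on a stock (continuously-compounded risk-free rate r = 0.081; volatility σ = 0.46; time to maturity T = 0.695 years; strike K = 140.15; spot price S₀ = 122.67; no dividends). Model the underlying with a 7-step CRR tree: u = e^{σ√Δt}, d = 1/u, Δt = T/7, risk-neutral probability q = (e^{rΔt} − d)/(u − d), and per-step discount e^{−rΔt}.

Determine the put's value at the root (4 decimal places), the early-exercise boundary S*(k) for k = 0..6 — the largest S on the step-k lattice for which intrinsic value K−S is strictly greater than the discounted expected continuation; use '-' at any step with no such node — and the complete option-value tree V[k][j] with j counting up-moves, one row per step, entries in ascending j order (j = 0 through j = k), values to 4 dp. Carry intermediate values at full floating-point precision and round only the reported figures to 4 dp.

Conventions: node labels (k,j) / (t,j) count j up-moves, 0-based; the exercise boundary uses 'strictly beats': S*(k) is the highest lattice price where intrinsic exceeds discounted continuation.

Δt=0.09929  u=1.15598  d=0.86507  q=0.49158  discount=0.99199
step 7 (expiry): payoffs max(K−S,0) = 95.6768 80.7214 60.7368 34.0318 0.0000 0.0000 0.0000 0.0000
step 6: (k=6,j=0): S=51.4100, K−S=88.7400, hold=87.6175 ⇒ V=88.7400 exercise | (k=6,j=1): S=68.6980, K−S=71.4520, hold=70.3294 ⇒ V=71.4520 exercise | (k=6,j=2): S=91.7997, K−S=48.3503, hold=47.2277 ⇒ V=48.3503 exercise | (k=6,j=3): S=122.6700, K−S=17.4800, hold=17.1637 ⇒ V=17.4800 exercise | (k=6,j=4): S=163.9213, K−S=0.0000, hold=0.0000 ⇒ V=0.0000 continue | (k=6,j=5): S=219.0445, K−S=0.0000, hold=0.0000 ⇒ V=0.0000 continue | (k=6,j=6): S=292.7046, K−S=0.0000, hold=0.0000 ⇒ V=0.0000 continue  boundary S*=122.6700
step 5: (k=5,j=0): S=59.4286, K−S=80.7214, hold=79.5988 ⇒ V=80.7214 exercise | (k=5,j=1): S=79.4132, K−S=60.7368, hold=59.6142 ⇒ V=60.7368 exercise | (k=5,j=2): S=106.1182, K−S=34.0318, hold=32.9092 ⇒ V=34.0318 exercise | (k=5,j=3): S=141.8035, K−S=0.0000, hold=8.8159 ⇒ V=8.8159 continue | (k=5,j=4): S=189.4890, K−S=0.0000, hold=0.0000 ⇒ V=0.0000 continue | (k=5,j=5): S=253.2101, K−S=0.0000, hold=0.0000 ⇒ V=0.0000 continue  boundary S*=106.1182
step 4: (k=4,j=0): S=68.6980, K−S=71.4520, hold=70.3294 ⇒ V=71.4520 exercise | (k=4,j=1): S=91.7997, K−S=48.3503, hold=47.2277 ⇒ V=48.3503 exercise | (k=4,j=2): S=122.6700, K−S=17.4800, hold=21.4628 ⇒ V=21.4628 continue | (k=4,j=3): S=163.9213, K−S=0.0000, hold=4.4463 ⇒ V=4.4463 continue | (k=4,j=4): S=219.0445, K−S=0.0000, hold=0.0000 ⇒ V=0.0000 continue  boundary S*=91.7997
step 3: (k=3,j=0): S=79.4132, K−S=60.7368, hold=59.6142 ⇒ V=60.7368 exercise | (k=3,j=1): S=106.1182, K−S=34.0318, hold=34.8514 ⇒ V=34.8514 continue | (k=3,j=2): S=141.8035, K−S=0.0000, hold=12.9928 ⇒ V=12.9928 continue | (k=3,j=3): S=189.4890, K−S=0.0000, hold=2.2424 ⇒ V=2.2424 continue  boundary S*=79.4132
step 2: (k=2,j=0): S=91.7997, K−S=48.3503, hold=47.6274 ⇒ V=48.3503 exercise | (k=2,j=1): S=122.6700, K−S=17.4800, hold=23.9130 ⇒ V=23.9130 continue | (k=2,j=2): S=163.9213, K−S=0.0000, hold=7.6464 ⇒ V=7.6464 continue  boundary S*=91.7997
step 1: (k=1,j=0): S=106.1182, K−S=34.0318, hold=36.0462 ⇒ V=36.0462 continue | (k=1,j=1): S=141.8035, K−S=0.0000, hold=15.7891 ⇒ V=15.7891 continue  boundary S*=-
step 0: (k=0,j=0): S=122.6700, K−S=17.4800, hold=25.8792 ⇒ V=25.8792 continue  boundary S*=-

price = 25.8792
boundary = - - 91.7997 79.4132 91.7997 106.1182 122.6700
tree:
25.8792
36.0462 15.7891
48.3503 23.9130 7.6464
60.7368 34.8514 12.9928 2.2424
71.4520 48.3503 21.4628 4.4463 0.0000
80.7214 60.7368 34.0318 8.8159 0.0000 0.0000
88.7400 71.4520 48.3503 17.4800 0.0000 0.0000 0.0000
95.6768 80.7214 60.7368 34.0318 0.0000 0.0000 0.0000 0.0000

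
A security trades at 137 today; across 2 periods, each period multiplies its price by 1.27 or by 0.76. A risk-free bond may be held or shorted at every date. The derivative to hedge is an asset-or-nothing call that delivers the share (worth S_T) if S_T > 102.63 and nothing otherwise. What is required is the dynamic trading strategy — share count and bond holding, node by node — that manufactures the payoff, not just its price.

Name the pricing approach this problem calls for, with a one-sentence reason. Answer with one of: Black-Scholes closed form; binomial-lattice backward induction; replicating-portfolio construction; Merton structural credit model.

framework: replicating-portfolio construction

Key observation: what is demanded is not a single number but the (Δ, B) position at each node of the 1.27/0.76 tree starting at 137; constructing those positions is the replicating-portfolio method.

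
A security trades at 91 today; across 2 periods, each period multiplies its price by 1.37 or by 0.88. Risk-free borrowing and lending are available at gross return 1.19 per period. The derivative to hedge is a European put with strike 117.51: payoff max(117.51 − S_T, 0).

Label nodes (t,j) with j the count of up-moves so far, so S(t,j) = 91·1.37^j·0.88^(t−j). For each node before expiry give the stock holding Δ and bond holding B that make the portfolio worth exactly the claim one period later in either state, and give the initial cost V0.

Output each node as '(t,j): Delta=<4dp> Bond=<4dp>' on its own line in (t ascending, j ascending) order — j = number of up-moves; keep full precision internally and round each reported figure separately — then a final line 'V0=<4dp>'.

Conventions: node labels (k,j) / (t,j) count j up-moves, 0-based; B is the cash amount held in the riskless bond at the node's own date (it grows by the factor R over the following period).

Risk-neutral probability p* = (R−d)/(u−d) = (1.19−0.88)/(1.37−0.88) = 0.6327.
Expiry values: V(2,0)=47.0396, V(2,1)=7.8004, V(2,2)=0.0000
(1,0): S=80.0800. Δ = (V_up−V_dn)/(S_up−S_dn) = (7.8004−47.0396)/(109.7096−70.4704) = -1.0000. V = [p*·7.8004 + (1−p*)·47.0396]/1.19 = 18.6679. B = V − Δ·S = 98.7479.
(1,1): S=124.6700. Δ = (V_up−V_dn)/(S_up−S_dn) = (0.0000−7.8004)/(170.7979−109.7096) = -0.1277. V = [p*·0.0000 + (1−p*)·7.8004]/1.19 = 2.4079. B = V − Δ·S = 18.3271.
(0,0): S=91.0000. Δ = (V_up−V_dn)/(S_up−S_dn) = (2.4079−18.6679)/(124.6700−80.0800) = -0.3647. V = [p*·2.4079 + (1−p*)·18.6679]/1.19 = 7.0428. B = V − Δ·S = 40.2264.
Sanity check at the root: Δ(0,0)·S0 + B(0,0) reproduces V0 = 7.0428.

(0,0): Delta=-0.3647 Bond=40.2264
(1,0): Delta=-1.0000 Bond=98.7479
(1,1): Delta=-0.1277 Bond=18.3271
V0=7.0428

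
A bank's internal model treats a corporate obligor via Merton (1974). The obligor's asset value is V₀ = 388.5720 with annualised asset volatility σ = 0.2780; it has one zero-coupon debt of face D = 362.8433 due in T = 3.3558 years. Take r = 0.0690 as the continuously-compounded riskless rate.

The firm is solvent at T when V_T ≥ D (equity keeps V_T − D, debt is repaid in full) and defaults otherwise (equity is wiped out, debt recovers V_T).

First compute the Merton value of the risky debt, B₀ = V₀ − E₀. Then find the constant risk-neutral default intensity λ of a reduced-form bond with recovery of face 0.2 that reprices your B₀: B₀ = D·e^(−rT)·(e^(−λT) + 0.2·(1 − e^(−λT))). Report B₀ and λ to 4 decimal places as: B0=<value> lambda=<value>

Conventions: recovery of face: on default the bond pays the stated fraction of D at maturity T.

With assets at 388.5720 and a single debt payment of 362.8433 at 3.3558 years:
d₁ = [ln(V₀/D) + (r + σ²/2)T] / (σ√T)
   = [ln(388.5720/362.8433) + (0.0690 + 0.5·0.2780²)·3.3558] / (0.2780·√3.3558)
   = [0.068507 + 0.361225] / 0.509264 = 0.843831
d₂ = d₁ − σ√T = 0.843831 − 0.509264 = 0.334567
N(d₁) = 0.800618,  N(d₂) = 0.631024,  e^(−rT) = 0.793303
E₀ = V₀·N(d₁) − D·e^(−rT)·N(d₂)
   = 388.5720·0.800618 − 362.8433·0.793303·0.631024 = 129.460840
B₀ = V₀ − E₀ = 388.5720 − 129.460840 = 259.111160
e^(−λT) = (B₀·e^(rT)/D − 0.2)/(1 − 0.2) = (259.1112·1.260553/362.8433 − 0.2)/0.8 = 0.87522161
λ = −ln(0.87522161)/3.3558 = 0.039716

B0=259.1112 lambda=0.0397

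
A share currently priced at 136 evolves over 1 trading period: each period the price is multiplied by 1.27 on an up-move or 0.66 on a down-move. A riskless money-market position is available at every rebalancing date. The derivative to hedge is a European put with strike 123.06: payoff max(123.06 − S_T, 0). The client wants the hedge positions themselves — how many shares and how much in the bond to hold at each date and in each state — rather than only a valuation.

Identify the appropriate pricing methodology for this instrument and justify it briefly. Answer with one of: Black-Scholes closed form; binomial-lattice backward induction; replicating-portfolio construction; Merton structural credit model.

framework: replicating-portfolio construction

Key observation: a price alone would not answer the question — the per-node share/bond construction on the spot-136, 1.27/0.66 tree is required, and only the replicating-portfolio method yields it.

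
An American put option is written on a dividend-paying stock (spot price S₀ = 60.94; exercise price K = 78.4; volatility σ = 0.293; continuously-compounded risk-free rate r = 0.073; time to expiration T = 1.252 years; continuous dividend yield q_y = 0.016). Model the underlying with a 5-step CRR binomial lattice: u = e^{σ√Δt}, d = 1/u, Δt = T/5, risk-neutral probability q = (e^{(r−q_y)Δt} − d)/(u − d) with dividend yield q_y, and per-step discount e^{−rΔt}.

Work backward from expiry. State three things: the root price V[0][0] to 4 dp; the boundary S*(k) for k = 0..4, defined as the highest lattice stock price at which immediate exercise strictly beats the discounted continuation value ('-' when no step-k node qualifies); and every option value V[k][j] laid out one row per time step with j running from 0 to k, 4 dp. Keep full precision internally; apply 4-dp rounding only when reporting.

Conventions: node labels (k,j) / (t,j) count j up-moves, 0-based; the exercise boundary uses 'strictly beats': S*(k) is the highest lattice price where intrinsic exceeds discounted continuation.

price = 18.0270
boundary = - 52.6293 45.4519 52.6293 60.9400
tree:
18.0270
25.7707 11.3031
32.9481 17.4971 5.8126
39.1466 25.7707 10.2495 1.7974
44.4998 32.9481 17.4600 3.7532 0.0000
49.1229 39.1466 25.7707 7.8369 0.0000 0.0000

params: Δt=0.25040 u=1.15791 d=0.86362 q=0.51226 e^(-rΔt)=0.98189
t_5 payoffs: 49.1229 39.1466 25.7707 7.8369 0.0000 0.0000
t_4: node(4,0) S=33.9002 payoff=44.4998 vs cont=43.2153 → 44.4998 [stop]  node(4,1) S=45.4519 payoff=32.9481 vs cont=31.7097 → 32.9481 [stop]  node(4,2) S=60.9400 payoff=17.4600 vs cont=16.2836 → 17.4600 [stop]  node(4,3) S=81.7057 payoff=0.0000 vs cont=3.7532 → 3.7532 [wait]  node(4,4) S=109.5475 payoff=0.0000 vs cont=0.0000 → 0.0000 [wait]  ⇒ S*(4)=60.9400
t_3: node(3,0) S=39.2534 payoff=39.1466 vs cont=37.8835 → 39.1466 [stop]  node(3,1) S=52.6293 payoff=25.7707 vs cont=24.5611 → 25.7707 [stop]  node(3,2) S=70.5631 payoff=7.8369 vs cont=10.2495 → 10.2495 [wait]  node(3,3) S=94.6079 payoff=0.0000 vs cont=1.7974 → 1.7974 [wait]  ⇒ S*(3)=52.6293
t_2: node(2,0) S=45.4519 payoff=32.9481 vs cont=31.7097 → 32.9481 [stop]  node(2,1) S=60.9400 payoff=17.4600 vs cont=17.4971 → 17.4971 [wait]  node(2,2) S=81.7057 payoff=0.0000 vs cont=5.8126 → 5.8126 [wait]  ⇒ S*(2)=45.4519
t_1: node(1,0) S=52.6293 payoff=25.7707 vs cont=24.5797 → 25.7707 [stop]  node(1,1) S=70.5631 payoff=7.8369 vs cont=11.3031 → 11.3031 [wait]  ⇒ S*(1)=52.6293
t_0: node(0,0) S=60.9400 payoff=17.4600 vs cont=18.0270 → 18.0270 [wait]  ⇒ S*(0)=-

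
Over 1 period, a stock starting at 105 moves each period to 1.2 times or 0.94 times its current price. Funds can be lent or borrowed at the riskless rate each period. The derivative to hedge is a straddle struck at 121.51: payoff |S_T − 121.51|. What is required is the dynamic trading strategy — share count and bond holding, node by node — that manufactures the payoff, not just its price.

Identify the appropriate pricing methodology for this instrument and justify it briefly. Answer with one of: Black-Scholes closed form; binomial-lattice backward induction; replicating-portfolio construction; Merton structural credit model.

Key observation: since the answer must list Δ and B at each node of the 1.2/0.94 lattice on 105, the replicating-portfolio method — solving the two-state system at every node — is the one that applies.

framework: replicating-portfolio construction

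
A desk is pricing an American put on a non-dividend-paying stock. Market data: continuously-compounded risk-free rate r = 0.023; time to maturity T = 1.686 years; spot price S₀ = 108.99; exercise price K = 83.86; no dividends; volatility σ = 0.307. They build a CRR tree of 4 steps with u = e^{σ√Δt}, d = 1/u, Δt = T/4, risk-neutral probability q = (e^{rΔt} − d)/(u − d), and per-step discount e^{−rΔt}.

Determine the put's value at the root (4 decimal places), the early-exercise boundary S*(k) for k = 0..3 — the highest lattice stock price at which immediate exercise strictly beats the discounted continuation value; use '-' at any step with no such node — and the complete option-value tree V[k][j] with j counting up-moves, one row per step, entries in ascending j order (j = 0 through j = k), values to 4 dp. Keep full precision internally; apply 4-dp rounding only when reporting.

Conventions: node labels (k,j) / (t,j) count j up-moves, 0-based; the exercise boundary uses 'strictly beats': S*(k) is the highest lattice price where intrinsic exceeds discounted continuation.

Δt=0.42150  u=1.22056  d=0.81929  q=0.47461  discount=0.99035
step 4 (expiry): payoffs max(K−S,0) = 34.7530 10.7015 0.0000 0.0000 0.0000
step 3: (k=3,j=0): S=59.9383, K−S=23.9217, hold=23.1127 ⇒ V=23.9217 exercise | (k=3,j=1): S=89.2947, K−S=0.0000, hold=5.5682 ⇒ V=5.5682 continue | (k=3,j=2): S=133.0294, K−S=0.0000, hold=0.0000 ⇒ V=0.0000 continue | (k=3,j=3): S=198.1843, K−S=0.0000, hold=0.0000 ⇒ V=0.0000 continue  boundary S*=59.9383
step 2: (k=2,j=0): S=73.1585, K−S=10.7015, hold=15.0642 ⇒ V=15.0642 continue | (k=2,j=1): S=108.9900, K−S=0.0000, hold=2.8972 ⇒ V=2.8972 continue | (k=2,j=2): S=162.3710, K−S=0.0000, hold=0.0000 ⇒ V=0.0000 continue  boundary S*=-
step 1: (k=1,j=0): S=89.2947, K−S=0.0000, hold=9.1999 ⇒ V=9.1999 continue | (k=1,j=1): S=133.0294, K−S=0.0000, hold=1.5075 ⇒ V=1.5075 continue  boundary S*=-
step 0: (k=0,j=0): S=108.9900, K−S=0.0000, hold=5.4955 ⇒ V=5.4955 continue  boundary S*=-

price = 5.4955
boundary = - - - 59.9383
tree:
5.4955
9.1999 1.5075
15.0642 2.8972 0.0000
23.9217 5.5682 0.0000 0.0000
34.7530 10.7015 0.0000 0.0000 0.0000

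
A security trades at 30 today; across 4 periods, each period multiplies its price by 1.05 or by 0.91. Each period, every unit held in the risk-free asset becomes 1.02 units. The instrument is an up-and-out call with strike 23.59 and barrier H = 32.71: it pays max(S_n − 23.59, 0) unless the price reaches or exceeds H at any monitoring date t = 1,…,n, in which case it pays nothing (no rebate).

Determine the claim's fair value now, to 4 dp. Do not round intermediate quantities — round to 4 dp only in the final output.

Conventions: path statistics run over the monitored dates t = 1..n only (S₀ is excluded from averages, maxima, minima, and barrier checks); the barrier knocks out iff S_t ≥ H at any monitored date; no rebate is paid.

With p* = (R−d)/(u−d) = 0.7857, sum probability × payoff across the paths and divide by R^4.
Enumerate all 2^4 = 16 price paths (U = up ×1.05, D = down ×0.91); each path with k up-moves has probability p*^k·(1−p*)^(4−k).
DDDD: M=27.3000, payoff=0.0000, prob=0.002108
UDDD: M=31.5000, payoff=0.1475, prob=0.007731
DUDD: M=28.6650, payoff=0.1475, prob=0.007731
UUDD: M=33.0750, payoff=0.0000, prob=0.028348
DDUD: M=27.3000, payoff=0.1475, prob=0.007731
UDUD: M=31.5000, payoff=3.7994, prob=0.028348
DUUD: M=30.0983, payoff=3.7994, prob=0.028348
UUUD: M=34.7287, payoff=0.0000, prob=0.103941
DDDU: M=27.3000, payoff=0.1475, prob=0.007731
UDDU: M=31.5000, payoff=3.7994, prob=0.028348
DUDU: M=28.6650, payoff=3.7994, prob=0.028348
UUDU: M=33.0750, payoff=0.0000, prob=0.103941
DDUU: M=27.3894, payoff=3.7994, prob=0.028348
UDUU: M=31.6032, payoff=8.0132, prob=0.103941
DUUU: M=31.6032, payoff=8.0132, prob=0.103941
UUUU: M=36.4652, payoff=0.0000, prob=0.381117
Price = Σ prob·payoff / R^4 = 2.208874 / 1.082432 = 2.0407

price = 2.0407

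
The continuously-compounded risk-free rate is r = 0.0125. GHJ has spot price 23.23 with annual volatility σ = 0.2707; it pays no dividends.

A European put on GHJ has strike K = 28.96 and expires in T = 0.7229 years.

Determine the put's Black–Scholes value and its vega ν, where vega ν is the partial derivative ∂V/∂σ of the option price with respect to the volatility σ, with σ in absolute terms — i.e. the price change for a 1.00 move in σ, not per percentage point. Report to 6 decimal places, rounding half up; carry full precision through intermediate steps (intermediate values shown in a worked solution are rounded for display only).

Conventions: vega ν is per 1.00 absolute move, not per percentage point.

price = 6.043852
ν = 5.705341

σ√T = 0.2707·√0.7229 = 0.230159
d₁ = (ln(S/K) + (r+σ²/2)T) / (σ√T) = (ln(23.23/28.96) + (0.0125+0.2707²/2)·0.7229) / 0.230159 = (-0.220471 + 0.035523) / 0.230159 = -0.803568
d₂ = d₁ − σ√T = -0.803568 − 0.230159 = -1.033727
e^{−rT} = 0.991004
N(−d₁) = 0.789177,  N(−d₂) = 0.849368
Put price V = K·e^{−rT}·N(−d₂) − S·N(−d₁) = 24.376431 − 18.332579 = 6.043852
φ(d₁) = (1/√(2π))·e^{−d₁²/2} = 0.288864
ν = S·φ(d₁)·√T = 5.705341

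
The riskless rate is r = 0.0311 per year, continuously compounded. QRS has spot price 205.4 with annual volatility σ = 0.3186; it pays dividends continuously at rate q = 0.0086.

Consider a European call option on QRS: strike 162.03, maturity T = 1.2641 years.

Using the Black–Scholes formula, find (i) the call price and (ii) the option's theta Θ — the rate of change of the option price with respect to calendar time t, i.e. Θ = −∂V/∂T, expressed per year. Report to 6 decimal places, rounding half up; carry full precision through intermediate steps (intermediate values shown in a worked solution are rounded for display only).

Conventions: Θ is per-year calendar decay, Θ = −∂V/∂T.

price = 55.799886
Θ = -9.537019

σ√T = 0.3186·√1.2641 = 0.358209
d₁ = (ln(S/K) + (r−q+σ²/2)T) / (σ√T) = (ln(205.4/162.03) + (0.0311−0.0086+0.3186²/2)·1.2641) / 0.358209 = (0.237178 + 0.092599) / 0.358209 = 0.920627
d₂ = d₁ − σ√T = 0.920627 − 0.358209 = 0.562418
e^{−rT} = 0.961449
e^{−qT} = 0.989188
N(d₁) = 0.821377,  N(d₂) = 0.713084
Call price V = S·e^{−qT}·N(d₁) − K·e^{−rT}·N(d₂) = 166.886753 − 111.086867 = 55.799886
φ(d₁) = (1/√(2π))·e^{−d₁²/2} = 0.261136
Θ = −S·e^{−qT}·φ(d₁)·σ/(2√T) + q·S·e^{−qT}·N(d₁) − r·K·e^{−rT}·N(d₂) = −7.517444 + 1.435226 − 3.454802 = -9.537019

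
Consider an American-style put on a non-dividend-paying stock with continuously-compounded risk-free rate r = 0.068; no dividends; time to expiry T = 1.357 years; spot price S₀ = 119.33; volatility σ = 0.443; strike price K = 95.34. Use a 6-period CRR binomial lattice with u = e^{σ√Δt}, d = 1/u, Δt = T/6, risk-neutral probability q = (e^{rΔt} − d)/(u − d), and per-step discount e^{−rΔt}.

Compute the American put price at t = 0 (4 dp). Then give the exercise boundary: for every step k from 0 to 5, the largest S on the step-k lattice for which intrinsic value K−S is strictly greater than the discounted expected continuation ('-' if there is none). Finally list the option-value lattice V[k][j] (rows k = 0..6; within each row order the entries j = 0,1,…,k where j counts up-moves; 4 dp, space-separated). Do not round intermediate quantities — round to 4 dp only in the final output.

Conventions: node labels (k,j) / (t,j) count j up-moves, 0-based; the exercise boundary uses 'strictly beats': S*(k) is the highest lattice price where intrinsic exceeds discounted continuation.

price = 9.5653
boundary = - - - - 51.3766 63.4251
tree:
9.5653
14.7994 4.2922
22.2020 7.3823 1.1357
32.0336 12.4327 2.2352 0.0000
43.9634 20.3425 4.3992 0.0000 0.0000
53.7231 31.9149 8.6582 0.0000 0.0000 0.0000
61.6289 43.9634 17.0408 0.0000 0.0000 0.0000 0.0000

Δt=0.22617, u=1.23451, d=0.81004, q=0.48404, disc=e^(-rΔt)=0.98474
k=6 terminal: V=max(K-S,0) → 61.6289 43.9634 17.0408 0.0000 0.0000 0.0000 0.0000
k=5: j=0 S=41.6169 intr=53.7231 cont=52.2681 V=53.7231[EX]; j=1 S=63.4251 intr=31.9149 cont=30.4598 V=31.9149[EX]; j=2 S=96.6615 intr=0.0000 cont=8.6582 V=8.6582[hold]; j=3 S=147.3146 intr=0.0000 cont=0.0000 V=0.0000[hold]; j=4 S=224.5111 intr=0.0000 cont=0.0000 V=0.0000[hold]; j=5 S=342.1605 intr=0.0000 cont=0.0000 V=0.0000[hold]  S*(5)=63.4251
k=4: j=0 S=51.3766 intr=43.9634 cont=42.5083 V=43.9634[EX]; j=1 S=78.2992 intr=17.0408 cont=20.3425 V=20.3425[hold]; j=2 S=119.3300 intr=0.0000 cont=4.3992 V=4.3992[hold]; j=3 S=181.8619 intr=0.0000 cont=0.0000 V=0.0000[hold]; j=4 S=277.1621 intr=0.0000 cont=0.0000 V=0.0000[hold]  S*(4)=51.3766
k=3: j=0 S=63.4251 intr=31.9149 cont=32.0336 V=32.0336[hold]; j=1 S=96.6615 intr=0.0000 cont=12.4327 V=12.4327[hold]; j=2 S=147.3146 intr=0.0000 cont=2.2352 V=2.2352[hold]; j=3 S=224.5111 intr=0.0000 cont=0.0000 V=0.0000[hold]  S*(3)=-
k=2: j=0 S=78.2992 intr=17.0408 cont=22.2020 V=22.2020[hold]; j=1 S=119.3300 intr=0.0000 cont=7.3823 V=7.3823[hold]; j=2 S=181.8619 intr=0.0000 cont=1.1357 V=1.1357[hold]  S*(2)=-
k=1: j=0 S=96.6615 intr=0.0000 cont=14.7994 V=14.7994[hold]; j=1 S=147.3146 intr=0.0000 cont=4.2922 V=4.2922[hold]  S*(1)=-
k=0: j=0 S=119.3300 intr=0.0000 cont=9.5653 V=9.5653[hold]  S*(0)=-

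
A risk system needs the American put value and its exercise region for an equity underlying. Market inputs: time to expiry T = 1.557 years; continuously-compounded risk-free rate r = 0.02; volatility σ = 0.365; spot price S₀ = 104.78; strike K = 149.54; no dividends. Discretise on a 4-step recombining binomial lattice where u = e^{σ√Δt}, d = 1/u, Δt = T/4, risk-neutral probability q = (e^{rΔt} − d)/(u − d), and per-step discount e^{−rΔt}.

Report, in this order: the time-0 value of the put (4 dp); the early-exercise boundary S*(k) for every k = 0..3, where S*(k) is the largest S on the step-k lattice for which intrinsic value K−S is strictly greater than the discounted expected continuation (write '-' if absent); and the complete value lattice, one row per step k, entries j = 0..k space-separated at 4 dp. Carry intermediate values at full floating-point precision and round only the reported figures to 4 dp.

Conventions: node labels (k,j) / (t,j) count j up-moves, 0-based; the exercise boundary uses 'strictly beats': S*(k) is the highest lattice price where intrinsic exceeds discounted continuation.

Δt=0.38925  u=1.25574  d=0.79634  q=0.46033  discount=0.99225
step 4 (expiry): payoffs max(K−S,0) = 107.4011 83.0922 44.7600 0.0000 0.0000
step 3: (k=3,j=0): S=52.9154, K−S=96.6246, hold=95.4650 ⇒ V=96.6246 exercise | (k=3,j=1): S=83.4410, K−S=66.0990, hold=64.9394 ⇒ V=66.0990 exercise | (k=3,j=2): S=131.5762, K−S=17.9638, hold=23.9685 ⇒ V=23.9685 continue | (k=3,j=3): S=207.4795, K−S=0.0000, hold=0.0000 ⇒ V=0.0000 continue  boundary S*=83.4410
step 2: (k=2,j=0): S=66.4478, K−S=83.0922, hold=81.9326 ⇒ V=83.0922 exercise | (k=2,j=1): S=104.7800, K−S=44.7600, hold=46.3430 ⇒ V=46.3430 continue | (k=2,j=2): S=165.2252, K−S=0.0000, hold=12.8348 ⇒ V=12.8348 continue  boundary S*=66.4478
step 1: (k=1,j=0): S=83.4410, K−S=66.0990, hold=65.6624 ⇒ V=66.0990 exercise | (k=1,j=1): S=131.5762, K−S=17.9638, hold=30.6786 ⇒ V=30.6786 continue  boundary S*=83.4410
step 0: (k=0,j=0): S=104.7800, K−S=44.7600, hold=49.4079 ⇒ V=49.4079 continue  boundary S*=-

price = 49.4079
boundary = - 83.4410 66.4478 83.4410
tree:
49.4079
66.0990 30.6786
83.0922 46.3430 12.8348
96.6246 66.0990 23.9685 0.0000
107.4011 83.0922 44.7600 0.0000 0.0000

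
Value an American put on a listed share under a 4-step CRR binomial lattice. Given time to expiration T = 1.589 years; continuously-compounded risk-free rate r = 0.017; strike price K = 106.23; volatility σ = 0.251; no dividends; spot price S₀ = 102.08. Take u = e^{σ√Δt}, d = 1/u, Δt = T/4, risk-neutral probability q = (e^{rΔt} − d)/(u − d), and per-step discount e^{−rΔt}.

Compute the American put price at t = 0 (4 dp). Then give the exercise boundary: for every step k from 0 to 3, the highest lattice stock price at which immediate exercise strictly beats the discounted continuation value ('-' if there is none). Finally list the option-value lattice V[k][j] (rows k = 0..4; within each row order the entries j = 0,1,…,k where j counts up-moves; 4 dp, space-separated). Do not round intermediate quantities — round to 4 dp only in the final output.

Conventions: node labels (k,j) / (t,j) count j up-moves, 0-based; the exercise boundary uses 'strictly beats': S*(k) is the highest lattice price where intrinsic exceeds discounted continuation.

Δt=0.39725, u=1.17140, d=0.85368, q=0.48186, disc=e^(-rΔt)=0.99327
k=4 terminal: V=max(K-S,0) → 52.0150 31.8373 4.1500 0.0000 0.0000
k=3: j=0 S=63.5075 intr=42.7225 cont=42.0075 V=42.7225[EX]; j=1 S=87.1436 intr=19.0864 cont=18.3714 V=19.0864[EX]; j=2 S=119.5765 intr=0.0000 cont=2.1358 V=2.1358[hold]; j=3 S=164.0803 intr=0.0000 cont=0.0000 V=0.0000[hold]  S*(3)=87.1436
k=2: j=0 S=74.3927 intr=31.8373 cont=31.1223 V=31.8373[EX]; j=1 S=102.0800 intr=4.1500 cont=10.8451 V=10.8451[hold]; j=2 S=140.0720 intr=0.0000 cont=1.0992 V=1.0992[hold]  S*(2)=74.3927
k=1: j=0 S=87.1436 intr=19.0864 cont=21.5758 V=21.5758[hold]; j=1 S=119.5765 intr=0.0000 cont=6.1076 V=6.1076[hold]  S*(1)=-
k=0: j=0 S=102.0800 intr=4.1500 cont=14.0273 V=14.0273[hold]  S*(0)=-

price = 14.0273
boundary = - - 74.3927 87.1436
tree:
14.0273
21.5758 6.1076
31.8373 10.8451 1.0992
42.7225 19.0864 2.1358 0.0000
52.0150 31.8373 4.1500 0.0000 0.0000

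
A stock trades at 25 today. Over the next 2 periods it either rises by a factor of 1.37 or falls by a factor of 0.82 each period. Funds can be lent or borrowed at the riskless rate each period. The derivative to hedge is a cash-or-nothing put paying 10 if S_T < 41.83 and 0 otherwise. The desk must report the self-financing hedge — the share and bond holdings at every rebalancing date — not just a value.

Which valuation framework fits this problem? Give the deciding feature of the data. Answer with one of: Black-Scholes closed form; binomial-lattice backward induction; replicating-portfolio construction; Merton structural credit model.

framework: replicating-portfolio construction

Key observation: a price alone would not answer the question — the per-node share/bond construction on the spot-25, 1.37/0.82 tree is required, and only the replicating-portfolio method yields it.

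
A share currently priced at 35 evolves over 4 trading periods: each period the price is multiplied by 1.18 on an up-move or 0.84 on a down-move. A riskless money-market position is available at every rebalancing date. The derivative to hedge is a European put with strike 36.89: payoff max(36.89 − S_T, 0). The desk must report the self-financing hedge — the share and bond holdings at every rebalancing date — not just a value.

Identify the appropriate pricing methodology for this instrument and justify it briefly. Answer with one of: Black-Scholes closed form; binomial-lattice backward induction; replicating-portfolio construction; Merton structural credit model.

Key observation: the deliverable is the dynamic trading strategy on the 4-step tree (spot 35, moves 1.18 and 0.84), so the valuation must go through the node-by-node replicating-portfolio solve.

framework: replicating-portfolio construction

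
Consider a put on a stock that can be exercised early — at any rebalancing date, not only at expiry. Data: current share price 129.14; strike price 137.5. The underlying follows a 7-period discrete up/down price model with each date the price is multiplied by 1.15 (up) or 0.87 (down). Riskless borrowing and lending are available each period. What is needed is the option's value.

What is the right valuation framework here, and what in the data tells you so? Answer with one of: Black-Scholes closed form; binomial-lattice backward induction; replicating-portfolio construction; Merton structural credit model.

framework: binomial-lattice backward induction

Key observation: the defining feature is the embedded early-exercise option across 7 discrete dates on the spot-129.14 tree; pricing the strike-137.5 put means working backward with an exercise test at every node.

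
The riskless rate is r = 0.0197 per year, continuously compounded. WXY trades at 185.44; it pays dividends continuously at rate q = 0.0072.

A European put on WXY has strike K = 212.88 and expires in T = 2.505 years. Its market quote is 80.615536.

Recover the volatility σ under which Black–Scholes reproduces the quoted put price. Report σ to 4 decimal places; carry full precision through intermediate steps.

sigma = 0.5974

At σ = 0.5974 the Black–Scholes value reproduces the quote:
σ√T = 0.5974·√2.505 = 0.945516
d₁ = (ln(S/K) + (r−q+σ²/2)T) / (σ√T) = (ln(185.44/212.88) + (0.0197−0.0072+0.5974²/2)·2.505) / 0.945516 = (-0.137997 + 0.478313) / 0.945516 = 0.359926
d₂ = d₁ − σ√T = 0.359926 − 0.945516 = -0.585590
e^{−rT} = 0.951849
e^{−qT} = 0.982126
N(−d₁) = 0.359451,  N(−d₂) = 0.720925
V = K·e^{−rT}·N(−d₂) − S·e^{−qT}·N(−d₁) = 146.080733 − 65.465197 = 80.615536 (equal to the quote); since ∂V/∂σ > 0 for all σ, the implied volatility is unique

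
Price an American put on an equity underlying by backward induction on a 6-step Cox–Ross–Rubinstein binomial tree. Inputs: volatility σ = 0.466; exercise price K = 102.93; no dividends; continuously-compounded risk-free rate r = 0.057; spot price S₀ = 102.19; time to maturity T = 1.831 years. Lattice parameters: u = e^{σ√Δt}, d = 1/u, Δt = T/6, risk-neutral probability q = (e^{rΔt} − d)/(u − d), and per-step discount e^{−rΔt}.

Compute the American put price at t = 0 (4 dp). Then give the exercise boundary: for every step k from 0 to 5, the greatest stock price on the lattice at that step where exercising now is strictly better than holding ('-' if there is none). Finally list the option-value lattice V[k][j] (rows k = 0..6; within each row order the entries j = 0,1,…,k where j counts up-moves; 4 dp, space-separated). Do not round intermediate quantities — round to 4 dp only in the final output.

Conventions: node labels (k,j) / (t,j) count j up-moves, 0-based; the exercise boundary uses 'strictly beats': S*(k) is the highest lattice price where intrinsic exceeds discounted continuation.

price = 20.5421
boundary = - - 61.0675 47.2075 61.0675 78.9967
tree:
20.5421
29.8945 10.7505
41.8625 17.4994 3.5327
55.7225 27.6564 6.6858 0.1047
66.4368 41.8625 12.6509 0.2010 0.0000
74.7194 55.7225 23.9333 0.3857 0.0000 0.0000
81.1221 66.4368 41.8625 0.7400 0.0000 0.0000 0.0000

Δt=0.30517, u=1.29360, d=0.77304, q=0.46970, disc=e^(-rΔt)=0.98276
k=6 terminal: V=max(K-S,0) → 81.1221 66.4368 41.8625 0.7400 0.0000 0.0000 0.0000
k=5: j=0 S=28.2106 intr=74.7194 cont=72.9445 V=74.7194[EX]; j=1 S=47.2075 intr=55.7225 cont=53.9476 V=55.7225[EX]; j=2 S=78.9967 intr=23.9333 cont=22.1583 V=23.9333[EX]; j=3 S=132.1927 intr=0.0000 cont=0.3857 V=0.3857[hold]; j=4 S=221.2107 intr=0.0000 cont=0.0000 V=0.0000[hold]; j=5 S=370.1728 intr=0.0000 cont=0.0000 V=0.0000[hold]  S*(5)=78.9967
k=4: j=0 S=36.4932 intr=66.4368 cont=64.6619 V=66.4368[EX]; j=1 S=61.0675 intr=41.8625 cont=40.0876 V=41.8625[EX]; j=2 S=102.1900 intr=0.7400 cont=12.6509 V=12.6509[hold]; j=3 S=171.0042 intr=0.0000 cont=0.2010 V=0.2010[hold]; j=4 S=286.1576 intr=0.0000 cont=0.0000 V=0.0000[hold]  S*(4)=61.0675
k=3: j=0 S=47.2075 intr=55.7225 cont=53.9476 V=55.7225[EX]; j=1 S=78.9967 intr=23.9333 cont=27.6564 V=27.6564[hold]; j=2 S=132.1927 intr=0.0000 cont=6.6858 V=6.6858[hold]; j=3 S=221.2107 intr=0.0000 cont=0.1047 V=0.1047[hold]  S*(3)=47.2075
k=2: j=0 S=61.0675 intr=41.8625 cont=41.8062 V=41.8625[EX]; j=1 S=102.1900 intr=0.7400 cont=17.4994 V=17.4994[hold]; j=2 S=171.0042 intr=0.0000 cont=3.5327 V=3.5327[hold]  S*(2)=61.0675
k=1: j=0 S=78.9967 intr=23.9333 cont=29.8945 V=29.8945[hold]; j=1 S=132.1927 intr=0.0000 cont=10.7505 V=10.7505[hold]  S*(1)=-
k=0: j=0 S=102.1900 intr=0.7400 cont=20.5421 V=20.5421[hold]  S*(0)=-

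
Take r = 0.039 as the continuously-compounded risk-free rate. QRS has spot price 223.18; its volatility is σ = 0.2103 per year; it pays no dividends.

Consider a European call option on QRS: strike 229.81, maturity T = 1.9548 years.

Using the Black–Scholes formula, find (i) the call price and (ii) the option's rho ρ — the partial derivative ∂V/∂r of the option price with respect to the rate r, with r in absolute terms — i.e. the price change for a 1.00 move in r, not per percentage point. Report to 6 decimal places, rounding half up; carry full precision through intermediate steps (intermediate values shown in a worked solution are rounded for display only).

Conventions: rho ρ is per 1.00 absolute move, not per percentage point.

price = 30.928255
ρ = 210.238823

σ√T = 0.2103·√1.9548 = 0.294029
d₁ = (ln(S/K) + (r+σ²/2)T) / (σ√T) = (ln(223.18/229.81) + (0.039+0.2103²/2)·1.9548) / 0.294029 = (-0.029274 + 0.119464) / 0.294029 = 0.306737
d₂ = d₁ − σ√T = 0.306737 − 0.294029 = 0.012707
e^{−rT} = 0.926596
N(d₁) = 0.620478,  N(d₂) = 0.505069
Call price V = S·N(d₁) − K·e^{−rT}·N(d₂) = 138.478297 − 107.550042 = 30.928255
ρ = K·T·e^{−rT}·N(d₂) = 210.238823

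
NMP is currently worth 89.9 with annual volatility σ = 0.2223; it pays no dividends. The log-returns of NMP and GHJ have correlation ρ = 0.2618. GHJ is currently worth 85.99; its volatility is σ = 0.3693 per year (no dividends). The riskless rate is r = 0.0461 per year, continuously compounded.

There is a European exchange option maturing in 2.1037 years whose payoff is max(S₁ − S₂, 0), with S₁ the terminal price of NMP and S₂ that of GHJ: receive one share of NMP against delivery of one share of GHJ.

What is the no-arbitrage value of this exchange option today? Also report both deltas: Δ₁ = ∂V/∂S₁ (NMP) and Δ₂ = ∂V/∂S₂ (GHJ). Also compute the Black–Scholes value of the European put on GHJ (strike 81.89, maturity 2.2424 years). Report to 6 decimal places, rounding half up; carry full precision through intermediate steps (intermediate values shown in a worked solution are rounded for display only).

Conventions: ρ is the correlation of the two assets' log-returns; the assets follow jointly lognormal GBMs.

σ_eff = √(σ₁² + σ₂² − 2ρσ₁σ₂) = √(0.2223² + 0.3693² − 2·0.2618·0.2223·0.3693) = 0.377908
d₁ = (ln(S₁/S₂) + (q₂ − q₁ + σ_eff²/2)T) / (σ_eff√T) = (ln(89.9/85.99) + (0.0 − 0.0 + 0.071407)·2.1037) / 0.548123 = 0.355187
d₂ = d₁ − σ_eff√T = 0.355187 − 0.548123 = -0.192936
N(d₁) = 0.638775,  N(d₂) = 0.423505
V = S₁·e^{−q₁T}·N(d₁) − S₂·e^{−q₂T}·N(d₂) = 57.425909 − 36.417160 = 21.008749
Δ₁ = e^{−q₁T}·N(d₁) = 0.638775;  Δ₂ = −e^{−q₂T}·N(d₂) = -0.423505
[vanilla: GHJ put K=81.89]
σ√T = 0.3693·√2.2424 = 0.553014
d₁ = (ln(S/K) + (r+σ²/2)T) / (σ√T) = (ln(85.99/81.89) + (0.0461+0.3693²/2)·2.2424) / 0.553014 = (0.048854 + 0.256287) / 0.553014 = 0.551778
d₂ = d₁ − σ√T = 0.551778 − 0.553014 = -0.001236
e^{−rT} = 0.901789
N(−d₁) = 0.290550,  N(−d₂) = 0.500493
price = K·e^{−rT}·N(−d₂) − S·N(−d₁) = 36.960154 − 24.984412 = 11.975742

exchange price = 21.008749
Δ1 = 0.638775
Δ2 = -0.423505
price(GHJ put K=81.89) = 11.975742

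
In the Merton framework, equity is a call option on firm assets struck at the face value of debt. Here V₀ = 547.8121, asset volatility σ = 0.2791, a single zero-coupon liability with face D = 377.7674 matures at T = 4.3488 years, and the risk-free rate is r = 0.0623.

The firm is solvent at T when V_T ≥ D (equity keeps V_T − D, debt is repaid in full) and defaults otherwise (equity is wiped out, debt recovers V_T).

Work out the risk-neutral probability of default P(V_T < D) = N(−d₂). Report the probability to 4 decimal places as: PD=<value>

Apply the equity-as-call identities (strike 377.7674, horizon 4.3488 years):
d₁ = [ln(V₀/D) + (r + σ²/2)T] / (σ√T)
   = [ln(547.8121/377.7674) + (0.0623 + 0.5·0.2791²)·4.3488] / (0.2791·√4.3488)
   = [0.371654 + 0.440309] / 0.582029 = 1.395056
d₂ = d₁ − σ√T = 1.395056 − 0.582029 = 0.813027
risk-neutral PD = N(−d₂) = N(-0.813027) = 0.208101

PD=0.2081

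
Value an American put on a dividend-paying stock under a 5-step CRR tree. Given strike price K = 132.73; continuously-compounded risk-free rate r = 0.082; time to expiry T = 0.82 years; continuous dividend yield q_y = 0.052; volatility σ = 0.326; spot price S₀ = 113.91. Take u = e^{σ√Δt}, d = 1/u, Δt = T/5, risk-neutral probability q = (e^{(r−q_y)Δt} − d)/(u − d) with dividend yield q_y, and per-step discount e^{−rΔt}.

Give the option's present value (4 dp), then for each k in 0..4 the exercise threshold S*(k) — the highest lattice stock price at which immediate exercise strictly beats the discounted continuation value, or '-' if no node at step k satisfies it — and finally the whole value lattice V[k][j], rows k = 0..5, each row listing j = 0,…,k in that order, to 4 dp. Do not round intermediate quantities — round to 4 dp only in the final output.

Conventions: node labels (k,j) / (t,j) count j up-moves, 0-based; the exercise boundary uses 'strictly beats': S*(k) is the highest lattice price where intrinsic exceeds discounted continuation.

price = 23.4245
boundary = - - 87.4764 99.8220 113.9100
tree:
23.4245
33.3127 13.6057
45.2536 21.5956 5.5236
56.0724 32.9080 10.2176 0.7066
65.5531 45.2536 18.8200 1.3924 0.0000
73.8613 56.0724 32.9080 2.7438 0.0000 0.0000

Δt=0.16400, u=1.14113, d=0.87632, q=0.48567, disc=e^(-rΔt)=0.98664
k=5 terminal: V=max(K-S,0) → 73.8613 56.0724 32.9080 2.7438 0.0000 0.0000
k=4: j=0 S=67.1769 intr=65.5531 cont=64.3506 V=65.5531[EX]; j=1 S=87.4764 intr=45.2536 cont=44.2234 V=45.2536[EX]; j=2 S=113.9100 intr=18.8200 cont=18.0143 V=18.8200[EX]; j=3 S=148.3313 intr=0.0000 cont=1.3924 V=1.3924[hold]; j=4 S=193.1541 intr=0.0000 cont=0.0000 V=0.0000[hold]  S*(4)=113.9100
k=3: j=0 S=76.6576 intr=56.0724 cont=54.9503 V=56.0724[EX]; j=1 S=99.8220 intr=32.9080 cont=31.9826 V=32.9080[EX]; j=2 S=129.9862 intr=2.7438 cont=10.2176 V=10.2176[hold]; j=3 S=169.2655 intr=0.0000 cont=0.7066 V=0.7066[hold]  S*(3)=99.8220
k=2: j=0 S=87.4764 intr=45.2536 cont=44.2234 V=45.2536[EX]; j=1 S=113.9100 intr=18.8200 cont=21.5956 V=21.5956[hold]; j=2 S=148.3313 intr=0.0000 cont=5.5236 V=5.5236[hold]  S*(2)=87.4764
k=1: j=0 S=99.8220 intr=32.9080 cont=33.3127 V=33.3127[hold]; j=1 S=129.9862 intr=2.7438 cont=13.6057 V=13.6057[hold]  S*(1)=-
k=0: j=0 S=113.9100 intr=18.8200 cont=23.4245 V=23.4245[hold]  S*(0)=-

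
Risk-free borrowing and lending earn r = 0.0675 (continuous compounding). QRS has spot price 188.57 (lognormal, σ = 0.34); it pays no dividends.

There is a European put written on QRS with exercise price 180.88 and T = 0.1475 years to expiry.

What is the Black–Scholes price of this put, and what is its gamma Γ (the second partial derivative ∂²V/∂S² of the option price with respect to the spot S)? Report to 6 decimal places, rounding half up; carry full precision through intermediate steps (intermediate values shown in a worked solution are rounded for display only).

σ√T = 0.34·√0.1475 = 0.130579
d₁ = (ln(S/K) + (r+σ²/2)T) / (σ√T) = (ln(188.57/180.88) + (0.0675+0.34²/2)·0.1475) / 0.130579 = (0.041635 + 0.018482) / 0.130579 = 0.460388
d₂ = d₁ − σ√T = 0.460388 − 0.130579 = 0.329808
e^{−rT} = 0.990093
N(−d₁) = 0.322619,  N(−d₂) = 0.370772
Put price V = K·e^{−rT}·N(−d₂) − S·N(−d₁) = 66.400898 − 60.836247 = 5.564651
φ(d₁) = (1/√(2π))·e^{−d₁²/2} = 0.358826
Γ = φ(d₁) / (S·σ·√T) = 0.014573

price = 5.564651
Γ = 0.014573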